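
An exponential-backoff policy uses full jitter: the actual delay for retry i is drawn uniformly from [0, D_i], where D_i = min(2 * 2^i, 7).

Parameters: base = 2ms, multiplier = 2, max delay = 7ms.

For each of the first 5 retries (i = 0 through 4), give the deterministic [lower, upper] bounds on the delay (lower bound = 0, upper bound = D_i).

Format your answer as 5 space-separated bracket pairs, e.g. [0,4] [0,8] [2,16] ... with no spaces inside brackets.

Answer: [0,2] [0,4] [0,7] [0,7] [0,7]

Derivation:
Computing bounds per retry:
  i=0: D_i=min(2*2^0,7)=2, bounds=[0,2]
  i=1: D_i=min(2*2^1,7)=4, bounds=[0,4]
  i=2: D_i=min(2*2^2,7)=7, bounds=[0,7]
  i=3: D_i=min(2*2^3,7)=7, bounds=[0,7]
  i=4: D_i=min(2*2^4,7)=7, bounds=[0,7]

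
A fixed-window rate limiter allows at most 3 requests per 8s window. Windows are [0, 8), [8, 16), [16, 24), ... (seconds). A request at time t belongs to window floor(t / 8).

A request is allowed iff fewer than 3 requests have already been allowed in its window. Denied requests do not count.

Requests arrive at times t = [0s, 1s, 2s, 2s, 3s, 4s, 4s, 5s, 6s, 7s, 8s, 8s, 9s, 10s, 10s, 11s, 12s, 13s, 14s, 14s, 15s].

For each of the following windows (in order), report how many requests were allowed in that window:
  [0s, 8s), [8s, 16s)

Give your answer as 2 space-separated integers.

Processing requests:
  req#1 t=0s (window 0): ALLOW
  req#2 t=1s (window 0): ALLOW
  req#3 t=2s (window 0): ALLOW
  req#4 t=2s (window 0): DENY
  req#5 t=3s (window 0): DENY
  req#6 t=4s (window 0): DENY
  req#7 t=4s (window 0): DENY
  req#8 t=5s (window 0): DENY
  req#9 t=6s (window 0): DENY
  req#10 t=7s (window 0): DENY
  req#11 t=8s (window 1): ALLOW
  req#12 t=8s (window 1): ALLOW
  req#13 t=9s (window 1): ALLOW
  req#14 t=10s (window 1): DENY
  req#15 t=10s (window 1): DENY
  req#16 t=11s (window 1): DENY
  req#17 t=12s (window 1): DENY
  req#18 t=13s (window 1): DENY
  req#19 t=14s (window 1): DENY
  req#20 t=14s (window 1): DENY
  req#21 t=15s (window 1): DENY

Allowed counts by window: 3 3

Answer: 3 3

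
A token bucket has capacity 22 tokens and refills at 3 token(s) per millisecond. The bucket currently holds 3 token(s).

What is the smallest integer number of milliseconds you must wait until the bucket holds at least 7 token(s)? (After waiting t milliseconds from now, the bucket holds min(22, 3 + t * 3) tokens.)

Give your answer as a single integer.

Need 3 + t * 3 >= 7, so t >= 4/3.
Smallest integer t = ceil(4/3) = 2.

Answer: 2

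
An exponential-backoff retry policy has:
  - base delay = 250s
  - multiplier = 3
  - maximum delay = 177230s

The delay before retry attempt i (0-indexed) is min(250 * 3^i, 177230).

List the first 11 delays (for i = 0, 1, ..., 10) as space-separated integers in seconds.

Computing each delay:
  i=0: min(250*3^0, 177230) = 250
  i=1: min(250*3^1, 177230) = 750
  i=2: min(250*3^2, 177230) = 2250
  i=3: min(250*3^3, 177230) = 6750
  i=4: min(250*3^4, 177230) = 20250
  i=5: min(250*3^5, 177230) = 60750
  i=6: min(250*3^6, 177230) = 177230
  i=7: min(250*3^7, 177230) = 177230
  i=8: min(250*3^8, 177230) = 177230
  i=9: min(250*3^9, 177230) = 177230
  i=10: min(250*3^10, 177230) = 177230

Answer: 250 750 2250 6750 20250 60750 177230 177230 177230 177230 177230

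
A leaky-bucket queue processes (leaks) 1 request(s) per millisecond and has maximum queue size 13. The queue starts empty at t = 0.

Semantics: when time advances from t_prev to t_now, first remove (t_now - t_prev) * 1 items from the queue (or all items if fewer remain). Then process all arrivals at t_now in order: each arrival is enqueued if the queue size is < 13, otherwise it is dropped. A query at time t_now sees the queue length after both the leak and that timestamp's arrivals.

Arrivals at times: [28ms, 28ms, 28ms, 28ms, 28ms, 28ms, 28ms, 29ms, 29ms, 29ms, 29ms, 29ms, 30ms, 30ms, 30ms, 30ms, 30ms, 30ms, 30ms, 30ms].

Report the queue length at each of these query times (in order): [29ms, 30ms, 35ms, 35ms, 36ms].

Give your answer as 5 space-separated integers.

Queue lengths at query times:
  query t=29ms: backlog = 11
  query t=30ms: backlog = 13
  query t=35ms: backlog = 8
  query t=35ms: backlog = 8
  query t=36ms: backlog = 7

Answer: 11 13 8 8 7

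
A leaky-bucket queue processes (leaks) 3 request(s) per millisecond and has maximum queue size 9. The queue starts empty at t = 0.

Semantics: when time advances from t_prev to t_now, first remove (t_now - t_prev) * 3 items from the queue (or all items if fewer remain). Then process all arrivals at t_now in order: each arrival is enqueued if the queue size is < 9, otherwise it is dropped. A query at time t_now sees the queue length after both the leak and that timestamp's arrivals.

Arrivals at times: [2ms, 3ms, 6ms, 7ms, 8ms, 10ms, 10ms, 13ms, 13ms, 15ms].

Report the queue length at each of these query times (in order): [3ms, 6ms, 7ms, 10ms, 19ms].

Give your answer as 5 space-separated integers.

Answer: 1 1 1 2 0

Derivation:
Queue lengths at query times:
  query t=3ms: backlog = 1
  query t=6ms: backlog = 1
  query t=7ms: backlog = 1
  query t=10ms: backlog = 2
  query t=19ms: backlog = 0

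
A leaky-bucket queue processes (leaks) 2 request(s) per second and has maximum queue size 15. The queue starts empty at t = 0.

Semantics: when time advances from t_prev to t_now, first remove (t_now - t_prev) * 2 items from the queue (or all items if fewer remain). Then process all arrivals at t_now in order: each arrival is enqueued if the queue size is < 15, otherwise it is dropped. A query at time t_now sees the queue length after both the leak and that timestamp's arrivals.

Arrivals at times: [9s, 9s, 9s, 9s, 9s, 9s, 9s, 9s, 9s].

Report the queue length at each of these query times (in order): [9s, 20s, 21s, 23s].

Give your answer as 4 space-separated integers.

Answer: 9 0 0 0

Derivation:
Queue lengths at query times:
  query t=9s: backlog = 9
  query t=20s: backlog = 0
  query t=21s: backlog = 0
  query t=23s: backlog = 0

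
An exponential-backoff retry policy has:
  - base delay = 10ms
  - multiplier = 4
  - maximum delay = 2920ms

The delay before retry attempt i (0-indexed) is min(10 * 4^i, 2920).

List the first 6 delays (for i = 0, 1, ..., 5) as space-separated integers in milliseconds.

Computing each delay:
  i=0: min(10*4^0, 2920) = 10
  i=1: min(10*4^1, 2920) = 40
  i=2: min(10*4^2, 2920) = 160
  i=3: min(10*4^3, 2920) = 640
  i=4: min(10*4^4, 2920) = 2560
  i=5: min(10*4^5, 2920) = 2920

Answer: 10 40 160 640 2560 2920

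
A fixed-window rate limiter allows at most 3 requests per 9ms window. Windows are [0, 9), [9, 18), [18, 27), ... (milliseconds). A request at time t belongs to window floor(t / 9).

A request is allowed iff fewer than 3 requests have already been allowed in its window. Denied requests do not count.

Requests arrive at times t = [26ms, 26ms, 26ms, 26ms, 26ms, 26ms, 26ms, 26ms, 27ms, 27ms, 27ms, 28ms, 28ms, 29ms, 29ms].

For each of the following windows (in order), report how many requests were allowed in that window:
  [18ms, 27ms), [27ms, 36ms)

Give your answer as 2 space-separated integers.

Processing requests:
  req#1 t=26ms (window 2): ALLOW
  req#2 t=26ms (window 2): ALLOW
  req#3 t=26ms (window 2): ALLOW
  req#4 t=26ms (window 2): DENY
  req#5 t=26ms (window 2): DENY
  req#6 t=26ms (window 2): DENY
  req#7 t=26ms (window 2): DENY
  req#8 t=26ms (window 2): DENY
  req#9 t=27ms (window 3): ALLOW
  req#10 t=27ms (window 3): ALLOW
  req#11 t=27ms (window 3): ALLOW
  req#12 t=28ms (window 3): DENY
  req#13 t=28ms (window 3): DENY
  req#14 t=29ms (window 3): DENY
  req#15 t=29ms (window 3): DENY

Allowed counts by window: 3 3

Answer: 3 3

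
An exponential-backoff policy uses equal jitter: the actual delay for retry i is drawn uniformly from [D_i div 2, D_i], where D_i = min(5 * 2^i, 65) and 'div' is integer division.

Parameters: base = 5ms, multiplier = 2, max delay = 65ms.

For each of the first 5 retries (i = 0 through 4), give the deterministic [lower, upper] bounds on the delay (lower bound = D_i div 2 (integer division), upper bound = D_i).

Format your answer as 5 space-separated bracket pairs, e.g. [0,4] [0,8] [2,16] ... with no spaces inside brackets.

Computing bounds per retry:
  i=0: D_i=min(5*2^0,65)=5, bounds=[2,5]
  i=1: D_i=min(5*2^1,65)=10, bounds=[5,10]
  i=2: D_i=min(5*2^2,65)=20, bounds=[10,20]
  i=3: D_i=min(5*2^3,65)=40, bounds=[20,40]
  i=4: D_i=min(5*2^4,65)=65, bounds=[32,65]

Answer: [2,5] [5,10] [10,20] [20,40] [32,65]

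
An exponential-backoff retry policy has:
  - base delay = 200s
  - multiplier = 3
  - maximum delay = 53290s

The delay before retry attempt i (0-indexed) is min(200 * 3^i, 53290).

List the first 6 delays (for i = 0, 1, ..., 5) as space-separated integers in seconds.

Answer: 200 600 1800 5400 16200 48600

Derivation:
Computing each delay:
  i=0: min(200*3^0, 53290) = 200
  i=1: min(200*3^1, 53290) = 600
  i=2: min(200*3^2, 53290) = 1800
  i=3: min(200*3^3, 53290) = 5400
  i=4: min(200*3^4, 53290) = 16200
  i=5: min(200*3^5, 53290) = 48600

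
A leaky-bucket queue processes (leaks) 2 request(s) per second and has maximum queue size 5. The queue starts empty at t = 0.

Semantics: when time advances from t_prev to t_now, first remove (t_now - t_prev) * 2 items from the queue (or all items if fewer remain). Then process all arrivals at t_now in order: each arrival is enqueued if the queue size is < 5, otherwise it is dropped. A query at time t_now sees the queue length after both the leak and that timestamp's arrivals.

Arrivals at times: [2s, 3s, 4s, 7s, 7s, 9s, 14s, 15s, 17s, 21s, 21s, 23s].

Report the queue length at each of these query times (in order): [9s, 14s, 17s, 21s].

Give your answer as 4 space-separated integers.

Answer: 1 1 1 2

Derivation:
Queue lengths at query times:
  query t=9s: backlog = 1
  query t=14s: backlog = 1
  query t=17s: backlog = 1
  query t=21s: backlog = 2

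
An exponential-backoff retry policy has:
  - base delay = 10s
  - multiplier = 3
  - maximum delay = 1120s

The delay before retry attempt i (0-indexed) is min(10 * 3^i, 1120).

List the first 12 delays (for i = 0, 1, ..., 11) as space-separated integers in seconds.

Computing each delay:
  i=0: min(10*3^0, 1120) = 10
  i=1: min(10*3^1, 1120) = 30
  i=2: min(10*3^2, 1120) = 90
  i=3: min(10*3^3, 1120) = 270
  i=4: min(10*3^4, 1120) = 810
  i=5: min(10*3^5, 1120) = 1120
  i=6: min(10*3^6, 1120) = 1120
  i=7: min(10*3^7, 1120) = 1120
  i=8: min(10*3^8, 1120) = 1120
  i=9: min(10*3^9, 1120) = 1120
  i=10: min(10*3^10, 1120) = 1120
  i=11: min(10*3^11, 1120) = 1120

Answer: 10 30 90 270 810 1120 1120 1120 1120 1120 1120 1120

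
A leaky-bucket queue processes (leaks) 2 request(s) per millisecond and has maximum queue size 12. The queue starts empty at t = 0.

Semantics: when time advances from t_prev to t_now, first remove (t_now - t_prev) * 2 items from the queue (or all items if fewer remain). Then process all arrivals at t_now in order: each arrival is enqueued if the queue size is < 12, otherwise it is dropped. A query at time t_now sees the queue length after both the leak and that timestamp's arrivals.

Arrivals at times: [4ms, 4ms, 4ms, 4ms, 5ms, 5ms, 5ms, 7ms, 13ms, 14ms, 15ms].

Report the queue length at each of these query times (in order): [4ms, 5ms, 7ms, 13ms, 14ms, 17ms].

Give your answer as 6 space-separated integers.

Queue lengths at query times:
  query t=4ms: backlog = 4
  query t=5ms: backlog = 5
  query t=7ms: backlog = 2
  query t=13ms: backlog = 1
  query t=14ms: backlog = 1
  query t=17ms: backlog = 0

Answer: 4 5 2 1 1 0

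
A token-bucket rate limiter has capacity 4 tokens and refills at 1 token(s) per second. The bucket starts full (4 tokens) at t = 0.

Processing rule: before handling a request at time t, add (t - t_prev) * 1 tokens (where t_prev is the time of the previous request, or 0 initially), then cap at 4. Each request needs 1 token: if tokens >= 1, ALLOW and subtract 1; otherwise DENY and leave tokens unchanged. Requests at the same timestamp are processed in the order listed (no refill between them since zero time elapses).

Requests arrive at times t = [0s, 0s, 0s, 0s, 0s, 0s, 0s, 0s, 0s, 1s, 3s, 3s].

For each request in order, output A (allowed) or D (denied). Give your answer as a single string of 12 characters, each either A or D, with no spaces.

Answer: AAAADDDDDAAA

Derivation:
Simulating step by step:
  req#1 t=0s: ALLOW
  req#2 t=0s: ALLOW
  req#3 t=0s: ALLOW
  req#4 t=0s: ALLOW
  req#5 t=0s: DENY
  req#6 t=0s: DENY
  req#7 t=0s: DENY
  req#8 t=0s: DENY
  req#9 t=0s: DENY
  req#10 t=1s: ALLOW
  req#11 t=3s: ALLOW
  req#12 t=3s: ALLOW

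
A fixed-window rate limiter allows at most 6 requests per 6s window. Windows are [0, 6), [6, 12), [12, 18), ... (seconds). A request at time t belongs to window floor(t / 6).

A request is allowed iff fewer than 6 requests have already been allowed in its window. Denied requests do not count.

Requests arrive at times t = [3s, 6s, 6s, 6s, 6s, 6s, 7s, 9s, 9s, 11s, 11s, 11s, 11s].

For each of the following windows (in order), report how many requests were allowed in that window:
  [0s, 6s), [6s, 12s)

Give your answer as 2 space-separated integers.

Processing requests:
  req#1 t=3s (window 0): ALLOW
  req#2 t=6s (window 1): ALLOW
  req#3 t=6s (window 1): ALLOW
  req#4 t=6s (window 1): ALLOW
  req#5 t=6s (window 1): ALLOW
  req#6 t=6s (window 1): ALLOW
  req#7 t=7s (window 1): ALLOW
  req#8 t=9s (window 1): DENY
  req#9 t=9s (window 1): DENY
  req#10 t=11s (window 1): DENY
  req#11 t=11s (window 1): DENY
  req#12 t=11s (window 1): DENY
  req#13 t=11s (window 1): DENY

Allowed counts by window: 1 6

Answer: 1 6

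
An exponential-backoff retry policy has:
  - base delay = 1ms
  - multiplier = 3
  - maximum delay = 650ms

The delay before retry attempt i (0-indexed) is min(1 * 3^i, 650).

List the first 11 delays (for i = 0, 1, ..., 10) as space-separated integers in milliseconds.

Answer: 1 3 9 27 81 243 650 650 650 650 650

Derivation:
Computing each delay:
  i=0: min(1*3^0, 650) = 1
  i=1: min(1*3^1, 650) = 3
  i=2: min(1*3^2, 650) = 9
  i=3: min(1*3^3, 650) = 27
  i=4: min(1*3^4, 650) = 81
  i=5: min(1*3^5, 650) = 243
  i=6: min(1*3^6, 650) = 650
  i=7: min(1*3^7, 650) = 650
  i=8: min(1*3^8, 650) = 650
  i=9: min(1*3^9, 650) = 650
  i=10: min(1*3^10, 650) = 650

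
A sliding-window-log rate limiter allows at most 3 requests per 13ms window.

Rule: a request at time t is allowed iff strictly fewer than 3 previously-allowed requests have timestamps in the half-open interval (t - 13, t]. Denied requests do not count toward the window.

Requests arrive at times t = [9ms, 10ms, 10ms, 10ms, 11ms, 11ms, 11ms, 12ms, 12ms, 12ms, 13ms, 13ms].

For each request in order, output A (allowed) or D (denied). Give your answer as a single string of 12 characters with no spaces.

Tracking allowed requests in the window:
  req#1 t=9ms: ALLOW
  req#2 t=10ms: ALLOW
  req#3 t=10ms: ALLOW
  req#4 t=10ms: DENY
  req#5 t=11ms: DENY
  req#6 t=11ms: DENY
  req#7 t=11ms: DENY
  req#8 t=12ms: DENY
  req#9 t=12ms: DENY
  req#10 t=12ms: DENY
  req#11 t=13ms: DENY
  req#12 t=13ms: DENY

Answer: AAADDDDDDDDD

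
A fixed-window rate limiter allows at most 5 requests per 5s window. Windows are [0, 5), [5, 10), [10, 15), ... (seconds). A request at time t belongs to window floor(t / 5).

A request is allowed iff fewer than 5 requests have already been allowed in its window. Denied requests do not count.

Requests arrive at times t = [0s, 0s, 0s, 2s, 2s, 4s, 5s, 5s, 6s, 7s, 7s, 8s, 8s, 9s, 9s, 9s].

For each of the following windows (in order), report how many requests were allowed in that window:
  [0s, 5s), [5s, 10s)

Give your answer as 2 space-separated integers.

Answer: 5 5

Derivation:
Processing requests:
  req#1 t=0s (window 0): ALLOW
  req#2 t=0s (window 0): ALLOW
  req#3 t=0s (window 0): ALLOW
  req#4 t=2s (window 0): ALLOW
  req#5 t=2s (window 0): ALLOW
  req#6 t=4s (window 0): DENY
  req#7 t=5s (window 1): ALLOW
  req#8 t=5s (window 1): ALLOW
  req#9 t=6s (window 1): ALLOW
  req#10 t=7s (window 1): ALLOW
  req#11 t=7s (window 1): ALLOW
  req#12 t=8s (window 1): DENY
  req#13 t=8s (window 1): DENY
  req#14 t=9s (window 1): DENY
  req#15 t=9s (window 1): DENY
  req#16 t=9s (window 1): DENY

Allowed counts by window: 5 5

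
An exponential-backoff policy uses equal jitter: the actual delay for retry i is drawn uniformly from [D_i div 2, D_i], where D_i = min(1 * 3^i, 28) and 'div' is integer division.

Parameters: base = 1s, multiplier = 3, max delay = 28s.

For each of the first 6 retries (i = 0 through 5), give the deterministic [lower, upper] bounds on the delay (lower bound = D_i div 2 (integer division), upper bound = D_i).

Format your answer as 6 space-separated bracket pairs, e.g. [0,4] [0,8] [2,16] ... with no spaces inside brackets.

Computing bounds per retry:
  i=0: D_i=min(1*3^0,28)=1, bounds=[0,1]
  i=1: D_i=min(1*3^1,28)=3, bounds=[1,3]
  i=2: D_i=min(1*3^2,28)=9, bounds=[4,9]
  i=3: D_i=min(1*3^3,28)=27, bounds=[13,27]
  i=4: D_i=min(1*3^4,28)=28, bounds=[14,28]
  i=5: D_i=min(1*3^5,28)=28, bounds=[14,28]

Answer: [0,1] [1,3] [4,9] [13,27] [14,28] [14,28]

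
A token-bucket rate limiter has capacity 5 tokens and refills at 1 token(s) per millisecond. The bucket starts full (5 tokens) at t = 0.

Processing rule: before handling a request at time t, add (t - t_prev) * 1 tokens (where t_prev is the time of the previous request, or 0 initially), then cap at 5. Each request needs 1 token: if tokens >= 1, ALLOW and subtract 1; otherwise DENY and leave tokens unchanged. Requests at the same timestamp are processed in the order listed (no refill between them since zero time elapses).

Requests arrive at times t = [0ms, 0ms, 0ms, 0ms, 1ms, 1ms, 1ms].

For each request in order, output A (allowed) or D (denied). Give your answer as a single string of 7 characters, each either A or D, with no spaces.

Simulating step by step:
  req#1 t=0ms: ALLOW
  req#2 t=0ms: ALLOW
  req#3 t=0ms: ALLOW
  req#4 t=0ms: ALLOW
  req#5 t=1ms: ALLOW
  req#6 t=1ms: ALLOW
  req#7 t=1ms: DENY

Answer: AAAAAAD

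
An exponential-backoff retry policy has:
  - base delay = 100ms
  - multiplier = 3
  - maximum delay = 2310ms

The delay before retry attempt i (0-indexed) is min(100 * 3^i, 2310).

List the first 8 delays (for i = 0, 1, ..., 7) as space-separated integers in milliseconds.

Answer: 100 300 900 2310 2310 2310 2310 2310

Derivation:
Computing each delay:
  i=0: min(100*3^0, 2310) = 100
  i=1: min(100*3^1, 2310) = 300
  i=2: min(100*3^2, 2310) = 900
  i=3: min(100*3^3, 2310) = 2310
  i=4: min(100*3^4, 2310) = 2310
  i=5: min(100*3^5, 2310) = 2310
  i=6: min(100*3^6, 2310) = 2310
  i=7: min(100*3^7, 2310) = 2310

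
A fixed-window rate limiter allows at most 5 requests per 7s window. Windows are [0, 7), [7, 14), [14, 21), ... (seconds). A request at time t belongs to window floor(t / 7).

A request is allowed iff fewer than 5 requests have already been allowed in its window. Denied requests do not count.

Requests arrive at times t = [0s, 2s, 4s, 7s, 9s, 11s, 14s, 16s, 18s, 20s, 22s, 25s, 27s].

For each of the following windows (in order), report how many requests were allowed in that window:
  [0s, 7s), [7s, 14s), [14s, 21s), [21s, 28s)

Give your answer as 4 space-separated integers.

Answer: 3 3 4 3

Derivation:
Processing requests:
  req#1 t=0s (window 0): ALLOW
  req#2 t=2s (window 0): ALLOW
  req#3 t=4s (window 0): ALLOW
  req#4 t=7s (window 1): ALLOW
  req#5 t=9s (window 1): ALLOW
  req#6 t=11s (window 1): ALLOW
  req#7 t=14s (window 2): ALLOW
  req#8 t=16s (window 2): ALLOW
  req#9 t=18s (window 2): ALLOW
  req#10 t=20s (window 2): ALLOW
  req#11 t=22s (window 3): ALLOW
  req#12 t=25s (window 3): ALLOW
  req#13 t=27s (window 3): ALLOW

Allowed counts by window: 3 3 4 3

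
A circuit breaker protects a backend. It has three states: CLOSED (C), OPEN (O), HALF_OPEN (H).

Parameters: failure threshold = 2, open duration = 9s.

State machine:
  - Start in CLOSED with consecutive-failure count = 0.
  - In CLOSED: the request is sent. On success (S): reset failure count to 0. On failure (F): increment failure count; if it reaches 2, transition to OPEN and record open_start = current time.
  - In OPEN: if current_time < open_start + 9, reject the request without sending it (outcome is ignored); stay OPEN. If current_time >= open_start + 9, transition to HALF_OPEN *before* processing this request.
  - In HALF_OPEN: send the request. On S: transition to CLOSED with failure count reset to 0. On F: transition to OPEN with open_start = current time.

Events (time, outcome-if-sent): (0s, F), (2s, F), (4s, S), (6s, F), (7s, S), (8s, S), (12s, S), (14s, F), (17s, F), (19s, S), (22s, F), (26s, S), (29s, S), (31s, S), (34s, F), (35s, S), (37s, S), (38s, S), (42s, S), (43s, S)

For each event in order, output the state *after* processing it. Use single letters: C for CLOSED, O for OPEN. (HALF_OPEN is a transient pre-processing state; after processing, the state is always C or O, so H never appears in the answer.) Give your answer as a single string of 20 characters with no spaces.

State after each event:
  event#1 t=0s outcome=F: state=CLOSED
  event#2 t=2s outcome=F: state=OPEN
  event#3 t=4s outcome=S: state=OPEN
  event#4 t=6s outcome=F: state=OPEN
  event#5 t=7s outcome=S: state=OPEN
  event#6 t=8s outcome=S: state=OPEN
  event#7 t=12s outcome=S: state=CLOSED
  event#8 t=14s outcome=F: state=CLOSED
  event#9 t=17s outcome=F: state=OPEN
  event#10 t=19s outcome=S: state=OPEN
  event#11 t=22s outcome=F: state=OPEN
  event#12 t=26s outcome=S: state=CLOSED
  event#13 t=29s outcome=S: state=CLOSED
  event#14 t=31s outcome=S: state=CLOSED
  event#15 t=34s outcome=F: state=CLOSED
  event#16 t=35s outcome=S: state=CLOSED
  event#17 t=37s outcome=S: state=CLOSED
  event#18 t=38s outcome=S: state=CLOSED
  event#19 t=42s outcome=S: state=CLOSED
  event#20 t=43s outcome=S: state=CLOSED

Answer: COOOOOCCOOOCCCCCCCCC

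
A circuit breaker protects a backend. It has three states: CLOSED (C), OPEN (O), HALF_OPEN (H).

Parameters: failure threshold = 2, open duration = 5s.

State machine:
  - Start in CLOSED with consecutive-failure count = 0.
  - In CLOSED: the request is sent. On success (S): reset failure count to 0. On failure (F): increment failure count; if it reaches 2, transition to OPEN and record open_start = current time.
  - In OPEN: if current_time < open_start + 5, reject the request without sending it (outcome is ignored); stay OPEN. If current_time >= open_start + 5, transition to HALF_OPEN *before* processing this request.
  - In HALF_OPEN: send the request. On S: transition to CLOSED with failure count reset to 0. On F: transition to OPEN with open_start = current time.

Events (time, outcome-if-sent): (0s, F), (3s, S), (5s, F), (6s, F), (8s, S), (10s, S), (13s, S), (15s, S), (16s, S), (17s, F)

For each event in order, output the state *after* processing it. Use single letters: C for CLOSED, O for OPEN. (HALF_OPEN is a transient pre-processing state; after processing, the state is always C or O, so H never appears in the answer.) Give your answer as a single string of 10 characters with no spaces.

State after each event:
  event#1 t=0s outcome=F: state=CLOSED
  event#2 t=3s outcome=S: state=CLOSED
  event#3 t=5s outcome=F: state=CLOSED
  event#4 t=6s outcome=F: state=OPEN
  event#5 t=8s outcome=S: state=OPEN
  event#6 t=10s outcome=S: state=OPEN
  event#7 t=13s outcome=S: state=CLOSED
  event#8 t=15s outcome=S: state=CLOSED
  event#9 t=16s outcome=S: state=CLOSED
  event#10 t=17s outcome=F: state=CLOSED

Answer: CCCOOOCCCC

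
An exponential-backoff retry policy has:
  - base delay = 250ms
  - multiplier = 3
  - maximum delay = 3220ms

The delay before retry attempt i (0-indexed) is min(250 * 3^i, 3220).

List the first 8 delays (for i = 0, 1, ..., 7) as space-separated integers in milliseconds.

Answer: 250 750 2250 3220 3220 3220 3220 3220

Derivation:
Computing each delay:
  i=0: min(250*3^0, 3220) = 250
  i=1: min(250*3^1, 3220) = 750
  i=2: min(250*3^2, 3220) = 2250
  i=3: min(250*3^3, 3220) = 3220
  i=4: min(250*3^4, 3220) = 3220
  i=5: min(250*3^5, 3220) = 3220
  i=6: min(250*3^6, 3220) = 3220
  i=7: min(250*3^7, 3220) = 3220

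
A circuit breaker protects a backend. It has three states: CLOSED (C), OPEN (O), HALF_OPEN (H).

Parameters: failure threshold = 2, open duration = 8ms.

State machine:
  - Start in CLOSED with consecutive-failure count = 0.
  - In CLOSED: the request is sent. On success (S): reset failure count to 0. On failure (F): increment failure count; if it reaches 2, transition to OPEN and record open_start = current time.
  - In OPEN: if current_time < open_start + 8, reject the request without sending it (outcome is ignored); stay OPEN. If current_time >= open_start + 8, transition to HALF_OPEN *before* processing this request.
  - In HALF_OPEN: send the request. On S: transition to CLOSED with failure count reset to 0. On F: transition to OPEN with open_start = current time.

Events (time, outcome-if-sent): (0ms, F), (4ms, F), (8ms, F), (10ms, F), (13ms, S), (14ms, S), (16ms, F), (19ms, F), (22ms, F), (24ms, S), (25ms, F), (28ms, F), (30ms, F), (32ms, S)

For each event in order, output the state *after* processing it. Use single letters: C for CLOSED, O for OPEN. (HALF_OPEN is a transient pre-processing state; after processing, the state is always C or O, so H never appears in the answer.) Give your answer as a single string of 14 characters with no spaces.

State after each event:
  event#1 t=0ms outcome=F: state=CLOSED
  event#2 t=4ms outcome=F: state=OPEN
  event#3 t=8ms outcome=F: state=OPEN
  event#4 t=10ms outcome=F: state=OPEN
  event#5 t=13ms outcome=S: state=CLOSED
  event#6 t=14ms outcome=S: state=CLOSED
  event#7 t=16ms outcome=F: state=CLOSED
  event#8 t=19ms outcome=F: state=OPEN
  event#9 t=22ms outcome=F: state=OPEN
  event#10 t=24ms outcome=S: state=OPEN
  event#11 t=25ms outcome=F: state=OPEN
  event#12 t=28ms outcome=F: state=OPEN
  event#13 t=30ms outcome=F: state=OPEN
  event#14 t=32ms outcome=S: state=OPEN

Answer: COOOCCCOOOOOOO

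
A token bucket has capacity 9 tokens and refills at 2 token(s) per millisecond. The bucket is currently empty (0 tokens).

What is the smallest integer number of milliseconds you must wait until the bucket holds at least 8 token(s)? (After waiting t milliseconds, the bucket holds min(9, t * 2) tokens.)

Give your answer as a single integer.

Need t * 2 >= 8, so t >= 8/2.
Smallest integer t = ceil(8/2) = 4.

Answer: 4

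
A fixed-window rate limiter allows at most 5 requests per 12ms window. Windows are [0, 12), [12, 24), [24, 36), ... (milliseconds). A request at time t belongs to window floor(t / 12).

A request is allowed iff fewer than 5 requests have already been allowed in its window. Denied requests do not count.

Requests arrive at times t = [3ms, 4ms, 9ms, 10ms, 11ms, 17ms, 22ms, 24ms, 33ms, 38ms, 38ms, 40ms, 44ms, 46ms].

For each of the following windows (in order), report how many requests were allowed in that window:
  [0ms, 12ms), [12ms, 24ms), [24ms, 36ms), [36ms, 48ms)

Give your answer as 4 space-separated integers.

Processing requests:
  req#1 t=3ms (window 0): ALLOW
  req#2 t=4ms (window 0): ALLOW
  req#3 t=9ms (window 0): ALLOW
  req#4 t=10ms (window 0): ALLOW
  req#5 t=11ms (window 0): ALLOW
  req#6 t=17ms (window 1): ALLOW
  req#7 t=22ms (window 1): ALLOW
  req#8 t=24ms (window 2): ALLOW
  req#9 t=33ms (window 2): ALLOW
  req#10 t=38ms (window 3): ALLOW
  req#11 t=38ms (window 3): ALLOW
  req#12 t=40ms (window 3): ALLOW
  req#13 t=44ms (window 3): ALLOW
  req#14 t=46ms (window 3): ALLOW

Allowed counts by window: 5 2 2 5

Answer: 5 2 2 5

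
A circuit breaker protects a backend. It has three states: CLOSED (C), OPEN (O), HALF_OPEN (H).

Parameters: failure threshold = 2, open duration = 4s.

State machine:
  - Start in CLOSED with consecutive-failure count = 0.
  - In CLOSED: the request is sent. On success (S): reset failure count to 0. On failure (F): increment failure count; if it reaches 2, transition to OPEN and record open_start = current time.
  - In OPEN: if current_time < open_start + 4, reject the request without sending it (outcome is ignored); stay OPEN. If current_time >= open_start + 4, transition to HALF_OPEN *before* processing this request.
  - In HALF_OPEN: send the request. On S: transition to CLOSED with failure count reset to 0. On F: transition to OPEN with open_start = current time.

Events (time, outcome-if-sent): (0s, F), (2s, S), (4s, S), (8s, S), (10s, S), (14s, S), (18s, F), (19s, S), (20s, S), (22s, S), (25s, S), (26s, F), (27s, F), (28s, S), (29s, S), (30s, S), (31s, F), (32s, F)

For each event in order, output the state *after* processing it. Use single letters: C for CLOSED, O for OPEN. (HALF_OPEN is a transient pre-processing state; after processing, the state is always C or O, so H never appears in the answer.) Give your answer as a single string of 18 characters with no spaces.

Answer: CCCCCCCCCCCCOOOOOO

Derivation:
State after each event:
  event#1 t=0s outcome=F: state=CLOSED
  event#2 t=2s outcome=S: state=CLOSED
  event#3 t=4s outcome=S: state=CLOSED
  event#4 t=8s outcome=S: state=CLOSED
  event#5 t=10s outcome=S: state=CLOSED
  event#6 t=14s outcome=S: state=CLOSED
  event#7 t=18s outcome=F: state=CLOSED
  event#8 t=19s outcome=S: state=CLOSED
  event#9 t=20s outcome=S: state=CLOSED
  event#10 t=22s outcome=S: state=CLOSED
  event#11 t=25s outcome=S: state=CLOSED
  event#12 t=26s outcome=F: state=CLOSED
  event#13 t=27s outcome=F: state=OPEN
  event#14 t=28s outcome=S: state=OPEN
  event#15 t=29s outcome=S: state=OPEN
  event#16 t=30s outcome=S: state=OPEN
  event#17 t=31s outcome=F: state=OPEN
  event#18 t=32s outcome=F: state=OPEN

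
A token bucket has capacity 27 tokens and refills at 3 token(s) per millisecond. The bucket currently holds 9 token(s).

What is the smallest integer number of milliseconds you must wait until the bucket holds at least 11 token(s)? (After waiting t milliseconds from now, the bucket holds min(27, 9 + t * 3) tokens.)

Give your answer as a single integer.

Need 9 + t * 3 >= 11, so t >= 2/3.
Smallest integer t = ceil(2/3) = 1.

Answer: 1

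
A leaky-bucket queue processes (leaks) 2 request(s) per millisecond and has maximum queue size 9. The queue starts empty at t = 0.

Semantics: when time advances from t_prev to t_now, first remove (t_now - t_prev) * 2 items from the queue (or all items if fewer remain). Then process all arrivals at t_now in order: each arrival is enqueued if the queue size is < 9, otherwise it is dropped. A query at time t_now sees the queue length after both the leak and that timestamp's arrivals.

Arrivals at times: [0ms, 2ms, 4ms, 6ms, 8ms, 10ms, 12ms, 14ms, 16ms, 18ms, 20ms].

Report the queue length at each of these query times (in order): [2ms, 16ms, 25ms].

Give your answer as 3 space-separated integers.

Queue lengths at query times:
  query t=2ms: backlog = 1
  query t=16ms: backlog = 1
  query t=25ms: backlog = 0

Answer: 1 1 0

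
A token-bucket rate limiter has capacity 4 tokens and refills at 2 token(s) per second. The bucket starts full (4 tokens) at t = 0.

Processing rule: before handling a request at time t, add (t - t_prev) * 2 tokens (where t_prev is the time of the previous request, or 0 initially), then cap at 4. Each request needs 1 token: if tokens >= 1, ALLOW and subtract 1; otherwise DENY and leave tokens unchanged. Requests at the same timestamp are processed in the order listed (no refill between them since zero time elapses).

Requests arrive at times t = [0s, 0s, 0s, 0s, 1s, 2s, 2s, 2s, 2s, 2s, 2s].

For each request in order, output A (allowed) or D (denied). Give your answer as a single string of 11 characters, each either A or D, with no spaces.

Answer: AAAAAAAADDD

Derivation:
Simulating step by step:
  req#1 t=0s: ALLOW
  req#2 t=0s: ALLOW
  req#3 t=0s: ALLOW
  req#4 t=0s: ALLOW
  req#5 t=1s: ALLOW
  req#6 t=2s: ALLOW
  req#7 t=2s: ALLOW
  req#8 t=2s: ALLOW
  req#9 t=2s: DENY
  req#10 t=2s: DENY
  req#11 t=2s: DENY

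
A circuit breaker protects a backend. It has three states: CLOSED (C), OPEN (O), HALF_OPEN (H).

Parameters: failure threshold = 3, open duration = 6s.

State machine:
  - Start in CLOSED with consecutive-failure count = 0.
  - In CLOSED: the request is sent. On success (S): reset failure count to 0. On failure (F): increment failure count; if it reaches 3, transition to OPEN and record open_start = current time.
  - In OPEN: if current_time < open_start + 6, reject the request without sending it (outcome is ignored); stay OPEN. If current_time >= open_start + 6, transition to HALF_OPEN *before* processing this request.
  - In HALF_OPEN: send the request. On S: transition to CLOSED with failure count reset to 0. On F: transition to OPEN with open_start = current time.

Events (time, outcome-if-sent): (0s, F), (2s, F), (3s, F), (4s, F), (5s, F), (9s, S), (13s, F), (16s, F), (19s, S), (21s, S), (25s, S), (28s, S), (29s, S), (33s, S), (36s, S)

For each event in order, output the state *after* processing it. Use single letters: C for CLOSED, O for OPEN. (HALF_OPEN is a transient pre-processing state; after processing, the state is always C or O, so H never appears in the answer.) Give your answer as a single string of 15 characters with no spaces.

Answer: CCOOOCCCCCCCCCC

Derivation:
State after each event:
  event#1 t=0s outcome=F: state=CLOSED
  event#2 t=2s outcome=F: state=CLOSED
  event#3 t=3s outcome=F: state=OPEN
  event#4 t=4s outcome=F: state=OPEN
  event#5 t=5s outcome=F: state=OPEN
  event#6 t=9s outcome=S: state=CLOSED
  event#7 t=13s outcome=F: state=CLOSED
  event#8 t=16s outcome=F: state=CLOSED
  event#9 t=19s outcome=S: state=CLOSED
  event#10 t=21s outcome=S: state=CLOSED
  event#11 t=25s outcome=S: state=CLOSED
  event#12 t=28s outcome=S: state=CLOSED
  event#13 t=29s outcome=S: state=CLOSED
  event#14 t=33s outcome=S: state=CLOSED
  event#15 t=36s outcome=S: state=CLOSED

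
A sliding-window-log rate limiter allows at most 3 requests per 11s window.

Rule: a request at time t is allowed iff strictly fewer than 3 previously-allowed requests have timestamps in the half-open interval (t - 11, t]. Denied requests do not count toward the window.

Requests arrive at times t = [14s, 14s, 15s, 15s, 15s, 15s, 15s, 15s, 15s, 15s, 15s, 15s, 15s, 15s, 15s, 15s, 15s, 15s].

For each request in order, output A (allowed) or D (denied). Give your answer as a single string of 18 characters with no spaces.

Answer: AAADDDDDDDDDDDDDDD

Derivation:
Tracking allowed requests in the window:
  req#1 t=14s: ALLOW
  req#2 t=14s: ALLOW
  req#3 t=15s: ALLOW
  req#4 t=15s: DENY
  req#5 t=15s: DENY
  req#6 t=15s: DENY
  req#7 t=15s: DENY
  req#8 t=15s: DENY
  req#9 t=15s: DENY
  req#10 t=15s: DENY
  req#11 t=15s: DENY
  req#12 t=15s: DENY
  req#13 t=15s: DENY
  req#14 t=15s: DENY
  req#15 t=15s: DENY
  req#16 t=15s: DENY
  req#17 t=15s: DENY
  req#18 t=15s: DENY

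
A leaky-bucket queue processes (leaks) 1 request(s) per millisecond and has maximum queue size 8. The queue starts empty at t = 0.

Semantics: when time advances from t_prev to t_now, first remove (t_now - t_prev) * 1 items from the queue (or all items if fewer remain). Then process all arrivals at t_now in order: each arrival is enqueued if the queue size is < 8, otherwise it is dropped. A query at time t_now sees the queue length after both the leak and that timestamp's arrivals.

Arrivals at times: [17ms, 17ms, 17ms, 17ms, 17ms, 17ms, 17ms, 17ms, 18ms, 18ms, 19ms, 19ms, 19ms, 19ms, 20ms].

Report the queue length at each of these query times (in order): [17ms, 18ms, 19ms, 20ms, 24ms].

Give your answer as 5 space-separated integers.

Queue lengths at query times:
  query t=17ms: backlog = 8
  query t=18ms: backlog = 8
  query t=19ms: backlog = 8
  query t=20ms: backlog = 8
  query t=24ms: backlog = 4

Answer: 8 8 8 8 4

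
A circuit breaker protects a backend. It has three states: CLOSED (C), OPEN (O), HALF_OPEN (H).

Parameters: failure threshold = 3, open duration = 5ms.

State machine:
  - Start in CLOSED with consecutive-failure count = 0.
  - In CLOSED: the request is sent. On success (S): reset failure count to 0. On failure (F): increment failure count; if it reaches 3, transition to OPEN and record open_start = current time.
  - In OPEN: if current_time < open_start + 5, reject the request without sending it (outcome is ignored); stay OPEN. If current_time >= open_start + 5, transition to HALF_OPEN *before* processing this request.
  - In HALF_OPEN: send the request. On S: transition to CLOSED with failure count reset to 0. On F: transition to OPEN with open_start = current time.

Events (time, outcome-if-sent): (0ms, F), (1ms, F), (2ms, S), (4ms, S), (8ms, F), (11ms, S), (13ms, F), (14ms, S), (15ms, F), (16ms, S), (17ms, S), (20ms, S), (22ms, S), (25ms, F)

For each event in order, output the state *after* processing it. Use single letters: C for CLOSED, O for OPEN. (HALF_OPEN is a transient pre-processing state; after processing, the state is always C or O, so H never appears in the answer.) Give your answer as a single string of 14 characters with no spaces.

Answer: CCCCCCCCCCCCCC

Derivation:
State after each event:
  event#1 t=0ms outcome=F: state=CLOSED
  event#2 t=1ms outcome=F: state=CLOSED
  event#3 t=2ms outcome=S: state=CLOSED
  event#4 t=4ms outcome=S: state=CLOSED
  event#5 t=8ms outcome=F: state=CLOSED
  event#6 t=11ms outcome=S: state=CLOSED
  event#7 t=13ms outcome=F: state=CLOSED
  event#8 t=14ms outcome=S: state=CLOSED
  event#9 t=15ms outcome=F: state=CLOSED
  event#10 t=16ms outcome=S: state=CLOSED
  event#11 t=17ms outcome=S: state=CLOSED
  event#12 t=20ms outcome=S: state=CLOSED
  event#13 t=22ms outcome=S: state=CLOSED
  event#14 t=25ms outcome=F: state=CLOSED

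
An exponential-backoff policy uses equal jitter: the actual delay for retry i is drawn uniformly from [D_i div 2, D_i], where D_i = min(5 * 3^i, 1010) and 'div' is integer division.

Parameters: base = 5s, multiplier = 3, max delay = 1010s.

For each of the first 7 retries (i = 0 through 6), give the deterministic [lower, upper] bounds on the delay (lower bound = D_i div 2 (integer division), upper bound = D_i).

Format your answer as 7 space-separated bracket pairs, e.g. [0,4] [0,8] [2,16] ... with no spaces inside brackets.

Computing bounds per retry:
  i=0: D_i=min(5*3^0,1010)=5, bounds=[2,5]
  i=1: D_i=min(5*3^1,1010)=15, bounds=[7,15]
  i=2: D_i=min(5*3^2,1010)=45, bounds=[22,45]
  i=3: D_i=min(5*3^3,1010)=135, bounds=[67,135]
  i=4: D_i=min(5*3^4,1010)=405, bounds=[202,405]
  i=5: D_i=min(5*3^5,1010)=1010, bounds=[505,1010]
  i=6: D_i=min(5*3^6,1010)=1010, bounds=[505,1010]

Answer: [2,5] [7,15] [22,45] [67,135] [202,405] [505,1010] [505,1010]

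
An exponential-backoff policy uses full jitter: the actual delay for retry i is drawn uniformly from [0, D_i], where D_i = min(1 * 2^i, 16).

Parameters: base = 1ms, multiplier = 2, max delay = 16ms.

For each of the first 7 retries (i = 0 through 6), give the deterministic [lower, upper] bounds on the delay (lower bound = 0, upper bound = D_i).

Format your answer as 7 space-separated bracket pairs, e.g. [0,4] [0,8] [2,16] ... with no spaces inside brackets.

Computing bounds per retry:
  i=0: D_i=min(1*2^0,16)=1, bounds=[0,1]
  i=1: D_i=min(1*2^1,16)=2, bounds=[0,2]
  i=2: D_i=min(1*2^2,16)=4, bounds=[0,4]
  i=3: D_i=min(1*2^3,16)=8, bounds=[0,8]
  i=4: D_i=min(1*2^4,16)=16, bounds=[0,16]
  i=5: D_i=min(1*2^5,16)=16, bounds=[0,16]
  i=6: D_i=min(1*2^6,16)=16, bounds=[0,16]

Answer: [0,1] [0,2] [0,4] [0,8] [0,16] [0,16] [0,16]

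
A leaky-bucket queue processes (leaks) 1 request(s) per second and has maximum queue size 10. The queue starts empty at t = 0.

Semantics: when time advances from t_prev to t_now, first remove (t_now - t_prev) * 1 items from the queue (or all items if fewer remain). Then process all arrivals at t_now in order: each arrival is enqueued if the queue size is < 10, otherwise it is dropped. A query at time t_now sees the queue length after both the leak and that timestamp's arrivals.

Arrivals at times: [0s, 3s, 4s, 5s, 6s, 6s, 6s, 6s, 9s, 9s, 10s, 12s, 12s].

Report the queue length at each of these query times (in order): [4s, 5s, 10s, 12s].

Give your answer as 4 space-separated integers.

Queue lengths at query times:
  query t=4s: backlog = 1
  query t=5s: backlog = 1
  query t=10s: backlog = 3
  query t=12s: backlog = 3

Answer: 1 1 3 3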